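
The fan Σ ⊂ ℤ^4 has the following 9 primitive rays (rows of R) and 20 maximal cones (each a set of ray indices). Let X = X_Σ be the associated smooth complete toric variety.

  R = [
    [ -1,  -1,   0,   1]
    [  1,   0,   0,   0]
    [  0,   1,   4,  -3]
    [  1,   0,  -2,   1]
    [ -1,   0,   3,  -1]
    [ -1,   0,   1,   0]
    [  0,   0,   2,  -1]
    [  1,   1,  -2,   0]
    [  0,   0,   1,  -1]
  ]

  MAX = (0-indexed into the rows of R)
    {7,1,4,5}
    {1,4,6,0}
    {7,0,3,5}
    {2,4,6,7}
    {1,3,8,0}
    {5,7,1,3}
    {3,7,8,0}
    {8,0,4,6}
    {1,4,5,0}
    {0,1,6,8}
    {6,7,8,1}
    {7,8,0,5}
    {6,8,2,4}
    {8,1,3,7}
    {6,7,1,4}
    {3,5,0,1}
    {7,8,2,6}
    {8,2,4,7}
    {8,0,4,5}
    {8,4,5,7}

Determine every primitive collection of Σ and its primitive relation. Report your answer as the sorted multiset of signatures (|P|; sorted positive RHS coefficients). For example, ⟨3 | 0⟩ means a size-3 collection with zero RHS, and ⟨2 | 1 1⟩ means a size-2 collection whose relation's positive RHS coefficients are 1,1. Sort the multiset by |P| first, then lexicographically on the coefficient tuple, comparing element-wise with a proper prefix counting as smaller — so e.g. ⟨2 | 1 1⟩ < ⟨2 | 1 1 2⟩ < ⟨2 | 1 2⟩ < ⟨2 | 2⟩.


14 collections generate NE(X_Σ); each relation:

  {3,6}:  v_{3} + v_{6} = v_{1}  →  sig = ⟨2 | 1⟩
  {5,6}:  v_{5} + v_{6} = v_{4}  →  sig = ⟨2 | 1⟩
  {0,2}:  v_{0} + v_{2} = v_{4} + v_{8}  →  sig = ⟨2 | 1 1⟩
  {3,4}:  v_{3} + v_{4} = v_{1} + v_{5}  →  sig = ⟨2 | 1 1⟩
  {2,5}:  v_{2} + v_{5} = 2·v_{4} + v_{7} + v_{8}  →  sig = ⟨2 | 1 1 2⟩
  {2,3}:  v_{2} + v_{3} = 2·v_{6} + v_{7}  →  sig = ⟨2 | 1 2⟩
  {1,2}:  v_{1} + v_{2} = 3·v_{6} + v_{7}  →  sig = ⟨2 | 1 3⟩
  {0,6,7}:  v_{0} + v_{6} + v_{7} = 0  →  sig = ⟨3 | 0⟩
  {3,5,8}:  v_{3} + v_{5} + v_{8} = 0  →  sig = ⟨3 | 0⟩
  {0,1,7}:  v_{0} + v_{1} + v_{7} = v_{3}  →  sig = ⟨3 | 1⟩
  {0,4,7}:  v_{0} + v_{4} + v_{7} = v_{5}  →  sig = ⟨3 | 1⟩
  {1,5,8}:  v_{1} + v_{5} + v_{8} = v_{6}  →  sig = ⟨3 | 1⟩
  {1,4,8}:  v_{1} + v_{4} + v_{8} = 2·v_{6}  →  sig = ⟨3 | 2⟩
  {4,6,7,8}:  v_{4} + v_{6} + v_{7} + v_{8} = v_{2}  →  sig = ⟨4 | 1⟩

Signatures (|P|; sorted positive RHS coefficients), sorted:
[⟨2 | 1⟩, ⟨2 | 1⟩, ⟨2 | 1 1⟩, ⟨2 | 1 1⟩, ⟨2 | 1 1 2⟩, ⟨2 | 1 2⟩, ⟨2 | 1 3⟩, ⟨3 | 0⟩, ⟨3 | 0⟩, ⟨3 | 1⟩, ⟨3 | 1⟩, ⟨3 | 1⟩, ⟨3 | 2⟩, ⟨4 | 1⟩]


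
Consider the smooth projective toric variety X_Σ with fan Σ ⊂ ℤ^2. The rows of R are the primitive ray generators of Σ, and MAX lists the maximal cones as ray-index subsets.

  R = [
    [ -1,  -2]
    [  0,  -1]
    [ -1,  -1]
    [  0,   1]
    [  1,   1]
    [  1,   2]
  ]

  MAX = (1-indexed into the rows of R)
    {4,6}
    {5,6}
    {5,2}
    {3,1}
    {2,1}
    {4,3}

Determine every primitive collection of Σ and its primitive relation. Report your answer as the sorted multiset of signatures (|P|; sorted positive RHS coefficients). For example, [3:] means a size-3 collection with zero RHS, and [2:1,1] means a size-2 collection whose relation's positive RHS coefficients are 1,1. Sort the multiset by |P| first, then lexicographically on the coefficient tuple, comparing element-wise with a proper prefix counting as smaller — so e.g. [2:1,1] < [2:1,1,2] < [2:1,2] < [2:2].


|primitive collections| = 9. Relations:

  P={1,6}:  v_{1} + v_{6} = 0  so sig = [2:]
  P={2,4}:  v_{2} + v_{4} = 0  so sig = [2:]
  P={3,5}:  v_{3} + v_{5} = 0  so sig = [2:]
  P={1,4}:  v_{1} + v_{4} = v_{3}  so sig = [2:1]
  P={1,5}:  v_{1} + v_{5} = v_{2}  so sig = [2:1]
  P={2,3}:  v_{2} + v_{3} = v_{1}  so sig = [2:1]
  P={2,6}:  v_{2} + v_{6} = v_{5}  so sig = [2:1]
  P={3,6}:  v_{3} + v_{6} = v_{4}  so sig = [2:1]
  P={4,5}:  v_{4} + v_{5} = v_{6}  so sig = [2:1]

Signatures (|P|; sorted positive RHS coefficients), sorted:
    [2:]
    [2:]
    [2:]
    [2:1]
    [2:1]
    [2:1]
    [2:1]
    [2:1]
    [2:1]


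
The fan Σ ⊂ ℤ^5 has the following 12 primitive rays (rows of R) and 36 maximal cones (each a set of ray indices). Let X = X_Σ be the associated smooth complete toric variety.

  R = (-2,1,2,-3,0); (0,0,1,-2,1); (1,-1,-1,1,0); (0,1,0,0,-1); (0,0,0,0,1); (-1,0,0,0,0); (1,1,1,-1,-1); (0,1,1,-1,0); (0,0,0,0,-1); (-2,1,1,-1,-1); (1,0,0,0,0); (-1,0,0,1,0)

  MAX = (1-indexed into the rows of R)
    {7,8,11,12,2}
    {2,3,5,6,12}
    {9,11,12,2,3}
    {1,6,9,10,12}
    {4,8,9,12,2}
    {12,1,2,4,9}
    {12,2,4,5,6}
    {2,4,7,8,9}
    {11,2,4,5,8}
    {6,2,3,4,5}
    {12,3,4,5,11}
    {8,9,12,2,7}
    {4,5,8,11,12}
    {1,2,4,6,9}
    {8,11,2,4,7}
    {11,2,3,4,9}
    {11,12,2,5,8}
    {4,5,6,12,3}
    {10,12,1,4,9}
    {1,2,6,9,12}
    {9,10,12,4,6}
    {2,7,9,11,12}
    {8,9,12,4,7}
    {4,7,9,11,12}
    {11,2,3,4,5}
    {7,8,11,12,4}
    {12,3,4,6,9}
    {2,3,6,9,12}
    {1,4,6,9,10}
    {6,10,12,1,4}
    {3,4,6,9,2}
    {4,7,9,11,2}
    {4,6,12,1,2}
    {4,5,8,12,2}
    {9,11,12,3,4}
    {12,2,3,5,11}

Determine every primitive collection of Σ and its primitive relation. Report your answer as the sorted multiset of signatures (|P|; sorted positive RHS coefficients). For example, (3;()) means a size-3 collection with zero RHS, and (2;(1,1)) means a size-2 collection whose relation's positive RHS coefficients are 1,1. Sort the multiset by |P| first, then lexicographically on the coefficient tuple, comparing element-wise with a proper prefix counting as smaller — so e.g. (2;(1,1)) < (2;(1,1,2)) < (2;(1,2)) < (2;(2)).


The 24 primitive collections of Σ (r=12, n=5):

  {5,9}:  v_{5} + v_{9} = 0  →  sig = (2;())
  {6,11}:  v_{6} + v_{11} = 0  →  sig = (2;())
  {2,10}:  v_{2} + v_{10} = v_{1}  →  sig = (2;(1))
  {3,8}:  v_{3} + v_{8} = v_{11}  →  sig = (2;(1))
  {3,10}:  v_{3} + v_{10} = v_{6} + v_{9}  →  sig = (2;(1,1))
  {5,7}:  v_{5} + v_{7} = v_{8} + v_{11}  →  sig = (2;(1,1))
  {6,7}:  v_{6} + v_{7} = v_{8} + v_{9}  →  sig = (2;(1,1))
  {1,3}:  v_{1} + v_{3} = v_{2} + v_{6} + v_{9}  →  sig = (2;(1,1,1))
  {6,8}:  v_{6} + v_{8} = v_{2} + v_{4} + v_{12}  →  sig = (2;(1,1,1))
  {5,10}:  v_{5} + v_{10} = v_{2} + v_{4} + v_{6} + v_{12}  →  sig = (2;(1,1,1,1))
  {10,11}:  v_{10} + v_{11} = v_{2} + v_{4} + v_{9} + v_{12}  →  sig = (2;(1,1,1,1))
  {7,10}:  v_{7} + v_{10} = v_{2} + v_{4} + v_{8} + 2·v_{9} + v_{12}  →  sig = (2;(1,1,1,1,2))
  {1,5}:  v_{1} + v_{5} = 2·v_{2} + v_{4} + v_{6} + v_{12}  →  sig = (2;(1,1,1,2))
  {1,11}:  v_{1} + v_{11} = 2·v_{2} + v_{4} + v_{9} + v_{12}  →  sig = (2;(1,1,1,2))
  {1,7}:  v_{1} + v_{7} = 2·v_{2} + v_{4} + v_{8} + 2·v_{9} + v_{12}  →  sig = (2;(1,1,1,2,2))
  {3,7}:  v_{3} + v_{7} = v_{9} + 2·v_{11}  →  sig = (2;(1,2))
  {8,10}:  v_{8} + v_{10} = 2·v_{2} + 2·v_{4} + v_{9} + 2·v_{12}  →  sig = (2;(1,2,2,2))
  {1,8}:  v_{1} + v_{8} = 3·v_{2} + 2·v_{4} + v_{9} + 2·v_{12}  →  sig = (2;(1,2,2,3))
  {8,9,11}:  v_{8} + v_{9} + v_{11} = v_{7}  →  sig = (3;(1))
  {2,3,4,12}:  v_{2} + v_{3} + v_{4} + v_{12} = 0  →  sig = (4;())
  {2,4,11,12}:  v_{2} + v_{4} + v_{11} + v_{12} = v_{8}  →  sig = (4;(1))
  {2,4,7,12}:  v_{2} + v_{4} + v_{7} + v_{12} = 2·v_{8} + v_{9}  →  sig = (4;(1,2))
  {2,4,6,9,12}:  v_{2} + v_{4} + v_{6} + v_{9} + v_{12} = v_{10}  →  sig = (5;(1))
  {1,4,6,9,12}:  v_{1} + v_{4} + v_{6} + v_{9} + v_{12} = 2·v_{10}  →  sig = (5;(2))

so the primitive-relation signature multiset is
{ (2;()) ×2,  (2;(1)) ×2,  (2;(1,1)) ×3,  (2;(1,1,1)) ×2,  (2;(1,1,1,1)) ×2,  (2;(1,1,1,1,2)),  (2;(1,1,1,2)) ×2,  (2;(1,1,1,2,2)),  (2;(1,2)),  (2;(1,2,2,2)),  (2;(1,2,2,3)),  (3;(1)),  (4;()),  (4;(1)),  (4;(1,2)),  (5;(1)),  (5;(2)) }


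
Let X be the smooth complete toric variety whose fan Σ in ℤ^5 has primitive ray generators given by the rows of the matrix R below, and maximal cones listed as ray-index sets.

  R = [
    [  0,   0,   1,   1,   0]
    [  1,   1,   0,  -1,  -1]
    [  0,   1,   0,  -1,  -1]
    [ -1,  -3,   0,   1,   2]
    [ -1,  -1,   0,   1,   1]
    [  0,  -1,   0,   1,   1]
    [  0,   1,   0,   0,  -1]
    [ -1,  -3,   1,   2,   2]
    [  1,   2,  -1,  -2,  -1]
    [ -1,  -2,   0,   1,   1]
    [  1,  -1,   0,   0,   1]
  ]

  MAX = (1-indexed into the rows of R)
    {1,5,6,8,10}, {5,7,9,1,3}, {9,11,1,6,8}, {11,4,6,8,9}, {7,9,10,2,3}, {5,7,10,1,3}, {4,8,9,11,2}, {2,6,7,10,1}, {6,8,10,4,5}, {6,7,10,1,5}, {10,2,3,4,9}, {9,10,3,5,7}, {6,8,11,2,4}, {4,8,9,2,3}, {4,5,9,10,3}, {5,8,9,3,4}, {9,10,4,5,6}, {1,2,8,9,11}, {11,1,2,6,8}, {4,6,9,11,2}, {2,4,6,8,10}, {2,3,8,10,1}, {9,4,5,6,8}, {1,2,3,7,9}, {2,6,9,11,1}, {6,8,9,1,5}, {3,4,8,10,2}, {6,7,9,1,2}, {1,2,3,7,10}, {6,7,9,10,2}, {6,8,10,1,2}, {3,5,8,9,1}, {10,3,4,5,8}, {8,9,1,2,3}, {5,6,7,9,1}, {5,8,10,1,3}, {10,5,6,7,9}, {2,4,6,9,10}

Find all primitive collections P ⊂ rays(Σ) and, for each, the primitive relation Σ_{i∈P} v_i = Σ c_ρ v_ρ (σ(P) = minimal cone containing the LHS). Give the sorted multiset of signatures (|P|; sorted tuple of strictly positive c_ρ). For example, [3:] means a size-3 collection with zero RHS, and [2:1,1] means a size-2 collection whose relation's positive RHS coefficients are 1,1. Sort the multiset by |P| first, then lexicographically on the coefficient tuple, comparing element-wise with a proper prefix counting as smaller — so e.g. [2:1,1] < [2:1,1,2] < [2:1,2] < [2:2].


Σ has 12 primitive collections:

  P = {2,5}:  v_{2} + v_{5} = 0 — sig = [2:]
  P = {3,6}:  v_{3} + v_{6} = 0 — sig = [2:]
  P = {1,4}:  v_{1} + v_{4} = v_{8} — sig = [2:1]
  P = {4,7}:  v_{4} + v_{7} = v_{10} — sig = [2:1]
  P = {7,8}:  v_{7} + v_{8} = v_{1} + v_{10} — sig = [2:1,1]
  P = {7,11}:  v_{7} + v_{11} = v_{2} + v_{6} — sig = [2:1,1]
  P = {3,11}:  v_{3} + v_{11} = v_{2} + v_{8} + v_{9} — sig = [2:1,1,1]
  P = {5,11}:  v_{5} + v_{11} = v_{6} + v_{8} + v_{9} — sig = [2:1,1,1]
  P = {10,11}:  v_{10} + v_{11} = v_{2} + v_{4} + v_{6} — sig = [2:1,1,1]
  P = {1,9,10}:  v_{1} + v_{9} + v_{10} = 0 — sig = [3:]
  P = {8,9,10}:  v_{8} + v_{9} + v_{10} = v_{4} — sig = [3:1]
  P = {2,6,8,9}:  v_{2} + v_{6} + v_{8} + v_{9} = v_{11} — sig = [4:1]

Signatures (|P|; sorted positive RHS coefficients), sorted:
[[2:], [2:], [2:1], [2:1], [2:1,1], [2:1,1], [2:1,1,1], [2:1,1,1], [2:1,1,1], [3:], [3:1], [4:1]]


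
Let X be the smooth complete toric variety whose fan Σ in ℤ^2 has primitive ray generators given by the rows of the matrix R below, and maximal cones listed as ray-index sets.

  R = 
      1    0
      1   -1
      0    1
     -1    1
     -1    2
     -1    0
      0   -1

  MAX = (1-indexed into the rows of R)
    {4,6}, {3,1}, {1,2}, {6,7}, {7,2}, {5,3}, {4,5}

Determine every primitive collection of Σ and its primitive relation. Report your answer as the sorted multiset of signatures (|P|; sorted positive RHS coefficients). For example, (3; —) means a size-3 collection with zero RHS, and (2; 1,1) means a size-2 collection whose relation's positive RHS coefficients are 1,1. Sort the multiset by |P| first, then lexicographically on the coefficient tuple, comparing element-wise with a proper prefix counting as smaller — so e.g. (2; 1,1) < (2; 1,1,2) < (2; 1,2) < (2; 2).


Primitive collections (14):

  {1,6}:  v_{1} + v_{6} = 0  ⇒ sig = (2; —)
  {2,4}:  v_{2} + v_{4} = 0  ⇒ sig = (2; —)
  {3,7}:  v_{3} + v_{7} = 0  ⇒ sig = (2; —)
  {1,4}:  v_{1} + v_{4} = v_{3}  ⇒ sig = (2; 1)
  {1,7}:  v_{1} + v_{7} = v_{2}  ⇒ sig = (2; 1)
  {2,3}:  v_{2} + v_{3} = v_{1}  ⇒ sig = (2; 1)
  {2,5}:  v_{2} + v_{5} = v_{3}  ⇒ sig = (2; 1)
  {2,6}:  v_{2} + v_{6} = v_{7}  ⇒ sig = (2; 1)
  {3,4}:  v_{3} + v_{4} = v_{5}  ⇒ sig = (2; 1)
  {3,6}:  v_{3} + v_{6} = v_{4}  ⇒ sig = (2; 1)
  {4,7}:  v_{4} + v_{7} = v_{6}  ⇒ sig = (2; 1)
  {5,7}:  v_{5} + v_{7} = v_{4}  ⇒ sig = (2; 1)
  {1,5}:  v_{1} + v_{5} = 2·v_{3}  ⇒ sig = (2; 2)
  {5,6}:  v_{5} + v_{6} = 2·v_{4}  ⇒ sig = (2; 2)

Hence PRS(X_Σ) =
    (2; —)
    (2; —)
    (2; —)
    (2; 1)
    (2; 1)
    (2; 1)
    (2; 1)
    (2; 1)
    (2; 1)
    (2; 1)
    (2; 1)
    (2; 1)
    (2; 2)
    (2; 2)


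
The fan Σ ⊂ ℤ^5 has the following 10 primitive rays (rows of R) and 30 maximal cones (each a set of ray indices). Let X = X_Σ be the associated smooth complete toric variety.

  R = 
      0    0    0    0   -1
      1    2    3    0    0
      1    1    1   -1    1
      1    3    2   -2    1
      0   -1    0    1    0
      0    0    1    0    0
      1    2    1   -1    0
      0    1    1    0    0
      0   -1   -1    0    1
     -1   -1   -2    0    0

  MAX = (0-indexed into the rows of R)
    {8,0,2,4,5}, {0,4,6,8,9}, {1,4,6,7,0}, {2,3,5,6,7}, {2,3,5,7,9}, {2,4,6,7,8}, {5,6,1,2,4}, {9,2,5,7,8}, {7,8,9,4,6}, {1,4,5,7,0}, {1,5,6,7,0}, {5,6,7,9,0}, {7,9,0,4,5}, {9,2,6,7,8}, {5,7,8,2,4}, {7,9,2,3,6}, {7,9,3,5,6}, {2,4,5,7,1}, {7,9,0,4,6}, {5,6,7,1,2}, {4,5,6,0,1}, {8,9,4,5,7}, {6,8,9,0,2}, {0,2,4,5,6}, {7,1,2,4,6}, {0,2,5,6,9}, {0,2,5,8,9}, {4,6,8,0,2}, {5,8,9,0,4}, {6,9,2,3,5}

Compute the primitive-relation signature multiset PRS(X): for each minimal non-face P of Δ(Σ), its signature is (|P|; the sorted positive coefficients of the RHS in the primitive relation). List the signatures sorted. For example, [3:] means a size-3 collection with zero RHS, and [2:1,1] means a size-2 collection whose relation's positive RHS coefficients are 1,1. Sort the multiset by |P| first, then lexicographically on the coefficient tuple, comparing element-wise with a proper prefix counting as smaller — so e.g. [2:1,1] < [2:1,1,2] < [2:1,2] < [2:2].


14 collections generate NE(X_Σ); each relation:

  P = {1,9}:  v_{1} + v_{9} = v_{7}  →  sig = [2:1]
  P = {3,4}:  v_{3} + v_{4} = v_{2} + v_{7}  →  sig = [2:1,1]
  P = {1,8}:  v_{1} + v_{8} = v_{2} + v_{4} + v_{7}  →  sig = [2:1,1,1]
  P = {1,3}:  v_{1} + v_{3} = v_{2} + v_{5} + v_{6} + 2·v_{7}  →  sig = [2:1,1,1,2]
  P = {3,8}:  v_{3} + v_{8} = 2·v_{2} + v_{7} + v_{9}  →  sig = [2:1,1,2]
  P = {0,3}:  v_{0} + v_{3} = 2·v_{5} + 2·v_{6} + v_{9}  →  sig = [2:1,2,2]
  P = {0,7,8}:  v_{0} + v_{7} + v_{8} = 0  →  sig = [3:]
  P = {2,4,9}:  v_{2} + v_{4} + v_{9} = v_{8}  →  sig = [3:1]
  P = {5,6,8}:  v_{5} + v_{6} + v_{8} = v_{2}  →  sig = [3:1]
  P = {0,2,7}:  v_{0} + v_{2} + v_{7} = v_{5} + v_{6}  →  sig = [3:1,1]
  P = {0,1,2}:  v_{0} + v_{1} + v_{2} = v_{4} + 2·v_{5} + 2·v_{6}  →  sig = [3:1,2,2]
  P = {4,5,6,9}:  v_{4} + v_{5} + v_{6} + v_{9} = 0  →  sig = [4:]
  P = {4,5,6,7}:  v_{4} + v_{5} + v_{6} + v_{7} = v_{1}  →  sig = [4:1]
  P = {2,5,6,7,9}:  v_{2} + v_{5} + v_{6} + v_{7} + v_{9} = v_{3}  →  sig = [5:1]

Signatures (|P|; sorted positive RHS coefficients), sorted:
    [2:1]
    [2:1,1]
    [2:1,1,1]
    [2:1,1,1,2]
    [2:1,1,2]
    [2:1,2,2]
    [3:]
    [3:1]
    [3:1]
    [3:1,1]
    [3:1,2,2]
    [4:]
    [4:1]
    [5:1]


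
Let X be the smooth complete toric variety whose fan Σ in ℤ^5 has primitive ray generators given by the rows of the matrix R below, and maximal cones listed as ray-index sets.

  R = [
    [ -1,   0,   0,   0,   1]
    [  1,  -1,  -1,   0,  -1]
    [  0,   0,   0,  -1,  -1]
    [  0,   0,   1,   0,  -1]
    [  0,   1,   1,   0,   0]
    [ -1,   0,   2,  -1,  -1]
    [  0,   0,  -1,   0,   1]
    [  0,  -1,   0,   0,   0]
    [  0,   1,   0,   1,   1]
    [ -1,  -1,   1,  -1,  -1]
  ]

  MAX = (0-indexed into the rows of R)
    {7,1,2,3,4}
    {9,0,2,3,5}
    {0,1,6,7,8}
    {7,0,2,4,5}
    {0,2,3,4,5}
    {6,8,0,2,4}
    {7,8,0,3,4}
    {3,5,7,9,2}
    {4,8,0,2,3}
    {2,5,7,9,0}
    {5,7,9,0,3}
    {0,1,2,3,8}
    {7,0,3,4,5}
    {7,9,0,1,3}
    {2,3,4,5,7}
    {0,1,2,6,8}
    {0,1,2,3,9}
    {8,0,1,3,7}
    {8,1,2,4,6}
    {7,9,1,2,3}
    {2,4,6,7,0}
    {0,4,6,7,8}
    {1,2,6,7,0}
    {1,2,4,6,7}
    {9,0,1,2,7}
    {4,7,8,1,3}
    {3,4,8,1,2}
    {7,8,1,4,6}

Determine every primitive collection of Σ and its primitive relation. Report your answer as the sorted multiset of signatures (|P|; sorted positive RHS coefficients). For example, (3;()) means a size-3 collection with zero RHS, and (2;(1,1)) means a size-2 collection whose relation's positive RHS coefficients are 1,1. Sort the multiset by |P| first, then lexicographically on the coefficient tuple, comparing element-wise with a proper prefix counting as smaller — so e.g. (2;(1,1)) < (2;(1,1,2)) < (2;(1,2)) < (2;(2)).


Δ(Σ) — 10 vertices, 10 min non-faces:

  {3,6}:  v_{3} + v_{6} = 0  ⇒ sig = (2;())
  {4,9}:  v_{4} + v_{9} = v_{5}  ⇒ sig = (2;(1))
  {8,9}:  v_{8} + v_{9} = v_{0} + v_{3}  ⇒ sig = (2;(1,1))
  {1,5}:  v_{1} + v_{5} = v_{2} + v_{3} + v_{7}  ⇒ sig = (2;(1,1,1))
  {5,8}:  v_{5} + v_{8} = v_{0} + v_{3} + v_{4}  ⇒ sig = (2;(1,1,1))
  {6,9}:  v_{6} + v_{9} = v_{0} + v_{2} + v_{7}  ⇒ sig = (2;(1,1,1))
  {5,6}:  v_{5} + v_{6} = v_{0} + v_{2} + v_{4} + v_{7}  ⇒ sig = (2;(1,1,1,1))
  {0,1,4}:  v_{0} + v_{1} + v_{4} = 0  ⇒ sig = (3;())
  {2,7,8}:  v_{2} + v_{7} + v_{8} = 0  ⇒ sig = (3;())
  {0,2,3,7}:  v_{0} + v_{2} + v_{3} + v_{7} = v_{9}  ⇒ sig = (4;(1))

Hence PRS(X_Σ) =
{ (2;()),  (2;(1)),  (2;(1,1)),  (2;(1,1,1)) ×3,  (2;(1,1,1,1)),  (3;()) ×2,  (4;(1)) }


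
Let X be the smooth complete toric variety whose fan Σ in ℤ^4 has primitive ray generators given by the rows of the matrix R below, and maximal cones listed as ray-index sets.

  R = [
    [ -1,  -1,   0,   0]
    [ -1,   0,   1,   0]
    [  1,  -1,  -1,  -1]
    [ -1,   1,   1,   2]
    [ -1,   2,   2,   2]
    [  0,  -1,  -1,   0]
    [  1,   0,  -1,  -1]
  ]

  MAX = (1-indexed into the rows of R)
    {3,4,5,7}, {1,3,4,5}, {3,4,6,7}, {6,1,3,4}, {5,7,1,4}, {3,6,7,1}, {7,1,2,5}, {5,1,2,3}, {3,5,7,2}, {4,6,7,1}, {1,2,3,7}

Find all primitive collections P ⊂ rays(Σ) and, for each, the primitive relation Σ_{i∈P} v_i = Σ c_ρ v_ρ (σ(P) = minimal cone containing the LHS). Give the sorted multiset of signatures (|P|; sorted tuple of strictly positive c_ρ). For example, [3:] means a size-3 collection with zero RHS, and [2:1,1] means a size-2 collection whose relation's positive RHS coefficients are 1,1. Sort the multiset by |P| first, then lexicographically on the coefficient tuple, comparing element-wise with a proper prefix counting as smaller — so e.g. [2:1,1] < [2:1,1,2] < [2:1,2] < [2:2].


Minimal non-faces — 5 found among 7 rays, 11 max cones:

  P = {2,6}:  v_{2} + v_{6} = v_{1}  so sig = [2:1]
  P = {5,6}:  v_{5} + v_{6} = v_{4}  so sig = [2:1]
  P = {2,4}:  v_{2} + v_{4} = v_{1} + v_{5}  so sig = [2:1,1]
  P = {1,3,5,7}:  v_{1} + v_{3} + v_{5} + v_{7} = 0  so sig = [4:]
  P = {1,3,4,7}:  v_{1} + v_{3} + v_{4} + v_{7} = v_{6}  so sig = [4:1]

Hence PRS(X_Σ) =
[[2:1], [2:1], [2:1,1], [4:], [4:1]]


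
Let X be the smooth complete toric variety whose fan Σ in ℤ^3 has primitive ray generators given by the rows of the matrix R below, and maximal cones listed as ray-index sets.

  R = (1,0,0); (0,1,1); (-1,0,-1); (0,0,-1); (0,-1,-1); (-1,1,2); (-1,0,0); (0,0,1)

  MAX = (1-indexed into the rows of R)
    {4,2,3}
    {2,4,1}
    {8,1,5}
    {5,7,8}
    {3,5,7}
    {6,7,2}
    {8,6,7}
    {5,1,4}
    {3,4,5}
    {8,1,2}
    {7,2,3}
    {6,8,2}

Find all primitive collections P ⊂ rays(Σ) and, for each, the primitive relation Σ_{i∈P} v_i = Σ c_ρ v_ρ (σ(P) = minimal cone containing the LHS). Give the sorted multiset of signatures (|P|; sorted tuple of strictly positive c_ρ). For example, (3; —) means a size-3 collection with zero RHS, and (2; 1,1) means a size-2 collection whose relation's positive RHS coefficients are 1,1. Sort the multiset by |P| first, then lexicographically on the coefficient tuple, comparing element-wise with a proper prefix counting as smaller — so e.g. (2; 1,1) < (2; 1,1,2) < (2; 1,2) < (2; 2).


Σ has 11 primitive collections:

  P = {1,7}:  v_{1} + v_{7} = 0 — sig = (2; —)
  P = {2,5}:  v_{2} + v_{5} = 0 — sig = (2; —)
  P = {4,8}:  v_{4} + v_{8} = 0 — sig = (2; —)
  P = {1,3}:  v_{1} + v_{3} = v_{4} — sig = (2; 1)
  P = {3,8}:  v_{3} + v_{8} = v_{7} — sig = (2; 1)
  P = {4,7}:  v_{4} + v_{7} = v_{3} — sig = (2; 1)
  P = {1,6}:  v_{1} + v_{6} = v_{2} + v_{8} — sig = (2; 1,1)
  P = {4,6}:  v_{4} + v_{6} = v_{2} + v_{7} — sig = (2; 1,1)
  P = {5,6}:  v_{5} + v_{6} = v_{7} + v_{8} — sig = (2; 1,1)
  P = {3,6}:  v_{3} + v_{6} = v_{2} + 2·v_{7} — sig = (2; 1,2)
  P = {2,7,8}:  v_{2} + v_{7} + v_{8} = v_{6} — sig = (3; 1)

Signatures (|P|; sorted positive RHS coefficients), sorted:
{ (2; —) ×3,  (2; 1) ×3,  (2; 1,1) ×3,  (2; 1,2),  (3; 1) }


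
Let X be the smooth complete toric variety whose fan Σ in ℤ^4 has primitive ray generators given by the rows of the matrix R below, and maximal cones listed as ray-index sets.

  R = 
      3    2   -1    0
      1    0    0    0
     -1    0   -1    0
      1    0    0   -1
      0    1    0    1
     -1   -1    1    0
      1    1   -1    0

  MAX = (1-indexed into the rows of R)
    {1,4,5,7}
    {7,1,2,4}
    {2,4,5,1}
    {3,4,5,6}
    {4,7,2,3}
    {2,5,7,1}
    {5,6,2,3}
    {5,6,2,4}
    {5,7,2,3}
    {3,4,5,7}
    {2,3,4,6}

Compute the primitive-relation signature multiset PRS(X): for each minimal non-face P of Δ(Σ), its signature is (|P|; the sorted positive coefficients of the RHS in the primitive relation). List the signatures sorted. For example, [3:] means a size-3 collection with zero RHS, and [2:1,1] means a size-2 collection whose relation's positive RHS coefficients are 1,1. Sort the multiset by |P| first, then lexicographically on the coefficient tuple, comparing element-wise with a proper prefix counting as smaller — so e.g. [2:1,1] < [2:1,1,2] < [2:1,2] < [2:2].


Δ(Σ) — 7 vertices, 5 min non-faces:

  P = {6,7}:  v_{6} + v_{7} = 0  so sig = [2:]
  P = {1,6}:  v_{1} + v_{6} = v_{2} + v_{4} + v_{5}  so sig = [2:1,1,1]
  P = {1,3}:  v_{1} + v_{3} = 2·v_{7}  so sig = [2:2]
  P = {2,3,4,5}:  v_{2} + v_{3} + v_{4} + v_{5} = v_{7}  so sig = [4:1]
  P = {2,4,5,7}:  v_{2} + v_{4} + v_{5} + v_{7} = v_{1}  so sig = [4:1]

Sorted signature multiset PRS(X):
{ [2:],  [2:1,1,1],  [2:2],  [4:1] ×2 }


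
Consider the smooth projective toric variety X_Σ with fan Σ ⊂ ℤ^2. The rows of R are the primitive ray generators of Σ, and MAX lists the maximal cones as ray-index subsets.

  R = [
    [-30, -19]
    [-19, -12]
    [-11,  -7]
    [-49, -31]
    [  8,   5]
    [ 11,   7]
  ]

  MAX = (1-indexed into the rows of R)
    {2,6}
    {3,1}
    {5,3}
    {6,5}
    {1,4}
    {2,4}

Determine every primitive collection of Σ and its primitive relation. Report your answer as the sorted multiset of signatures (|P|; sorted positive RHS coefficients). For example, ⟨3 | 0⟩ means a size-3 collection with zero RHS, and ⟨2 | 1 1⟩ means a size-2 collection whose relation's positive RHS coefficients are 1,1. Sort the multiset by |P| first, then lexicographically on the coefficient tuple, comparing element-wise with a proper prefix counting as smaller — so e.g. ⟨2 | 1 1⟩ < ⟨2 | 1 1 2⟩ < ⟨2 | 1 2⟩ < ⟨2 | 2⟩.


Primitive collections (9):

  P={3,6}:  v_{3} + v_{6} = 0  →  sig = ⟨2 | 0⟩
  P={1,2}:  v_{1} + v_{2} = v_{4}  →  sig = ⟨2 | 1⟩
  P={1,6}:  v_{1} + v_{6} = v_{2}  →  sig = ⟨2 | 1⟩
  P={2,3}:  v_{2} + v_{3} = v_{1}  →  sig = ⟨2 | 1⟩
  P={2,5}:  v_{2} + v_{5} = v_{3}  →  sig = ⟨2 | 1⟩
  P={4,5}:  v_{4} + v_{5} = v_{1} + v_{3}  →  sig = ⟨2 | 1 1⟩
  P={1,5}:  v_{1} + v_{5} = 2·v_{3}  →  sig = ⟨2 | 2⟩
  P={3,4}:  v_{3} + v_{4} = 2·v_{1}  →  sig = ⟨2 | 2⟩
  P={4,6}:  v_{4} + v_{6} = 2·v_{2}  →  sig = ⟨2 | 2⟩

so the primitive-relation signature multiset is
    |P|=2: 9 collections, coeffs (), (1), (1), (1), (1), (1,1), (2), (2), (2)


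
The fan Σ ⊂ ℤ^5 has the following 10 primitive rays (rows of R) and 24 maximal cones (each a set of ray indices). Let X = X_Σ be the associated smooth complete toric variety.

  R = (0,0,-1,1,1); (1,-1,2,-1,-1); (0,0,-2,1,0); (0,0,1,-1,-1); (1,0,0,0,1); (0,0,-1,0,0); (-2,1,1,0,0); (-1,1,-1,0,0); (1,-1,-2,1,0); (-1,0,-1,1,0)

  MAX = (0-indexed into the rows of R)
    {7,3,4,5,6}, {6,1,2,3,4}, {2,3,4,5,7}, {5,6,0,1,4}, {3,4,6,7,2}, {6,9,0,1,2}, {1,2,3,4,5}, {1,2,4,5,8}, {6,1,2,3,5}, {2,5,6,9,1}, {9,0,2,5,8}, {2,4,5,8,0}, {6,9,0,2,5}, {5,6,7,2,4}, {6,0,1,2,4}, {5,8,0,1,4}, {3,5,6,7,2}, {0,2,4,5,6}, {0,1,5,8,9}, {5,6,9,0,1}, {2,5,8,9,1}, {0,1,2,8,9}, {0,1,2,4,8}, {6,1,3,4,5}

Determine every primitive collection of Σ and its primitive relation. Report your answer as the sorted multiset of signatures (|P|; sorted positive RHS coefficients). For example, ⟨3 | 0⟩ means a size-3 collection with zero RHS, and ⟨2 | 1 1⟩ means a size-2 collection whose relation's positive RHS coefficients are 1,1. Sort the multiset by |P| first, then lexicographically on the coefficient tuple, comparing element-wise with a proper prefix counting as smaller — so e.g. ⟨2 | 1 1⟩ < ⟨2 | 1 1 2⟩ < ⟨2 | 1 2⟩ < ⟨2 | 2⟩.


|primitive collections| = 12. Relations:

  P = {0,3}:  v_{0} + v_{3} = 0  ⇒ sig = ⟨2 | 0⟩
  P = {1,7}:  v_{1} + v_{7} = v_{3}  ⇒ sig = ⟨2 | 1⟩
  P = {4,9}:  v_{4} + v_{9} = v_{0}  ⇒ sig = ⟨2 | 1⟩
  P = {6,8}:  v_{6} + v_{8} = v_{9}  ⇒ sig = ⟨2 | 1⟩
  P = {7,8}:  v_{7} + v_{8} = v_{2} + v_{5}  ⇒ sig = ⟨2 | 1 1⟩
  P = {3,8}:  v_{3} + v_{8} = v_{1} + v_{2} + v_{5}  ⇒ sig = ⟨2 | 1 1 1⟩
  P = {7,9}:  v_{7} + v_{9} = v_{2} + v_{5} + v_{6}  ⇒ sig = ⟨2 | 1 1 1⟩
  P = {0,7}:  v_{0} + v_{7} = v_{2} + v_{4} + v_{5} + v_{6}  ⇒ sig = ⟨2 | 1 1 1 1⟩
  P = {3,9}:  v_{3} + v_{9} = v_{1} + v_{2} + v_{5} + v_{6}  ⇒ sig = ⟨2 | 1 1 1 1⟩
  P = {0,1,2,5}:  v_{0} + v_{1} + v_{2} + v_{5} = v_{8}  ⇒ sig = ⟨4 | 1⟩
  P = {1,2,4,5,6}:  v_{1} + v_{2} + v_{4} + v_{5} + v_{6} = 0  ⇒ sig = ⟨5 | 0⟩
  P = {2,3,4,5,6}:  v_{2} + v_{3} + v_{4} + v_{5} + v_{6} = v_{7}  ⇒ sig = ⟨5 | 1⟩

so the primitive-relation signature multiset is
    |P|=2: 9 collections, coeffs (), (1), (1), (1), (1,1), (1,1,1), (1,1,1), (1,1,1,1), (1,1,1,1)
    |P|=4: 1 collection, coeffs (1)
    |P|=5: 2 collections, coeffs (), (1)


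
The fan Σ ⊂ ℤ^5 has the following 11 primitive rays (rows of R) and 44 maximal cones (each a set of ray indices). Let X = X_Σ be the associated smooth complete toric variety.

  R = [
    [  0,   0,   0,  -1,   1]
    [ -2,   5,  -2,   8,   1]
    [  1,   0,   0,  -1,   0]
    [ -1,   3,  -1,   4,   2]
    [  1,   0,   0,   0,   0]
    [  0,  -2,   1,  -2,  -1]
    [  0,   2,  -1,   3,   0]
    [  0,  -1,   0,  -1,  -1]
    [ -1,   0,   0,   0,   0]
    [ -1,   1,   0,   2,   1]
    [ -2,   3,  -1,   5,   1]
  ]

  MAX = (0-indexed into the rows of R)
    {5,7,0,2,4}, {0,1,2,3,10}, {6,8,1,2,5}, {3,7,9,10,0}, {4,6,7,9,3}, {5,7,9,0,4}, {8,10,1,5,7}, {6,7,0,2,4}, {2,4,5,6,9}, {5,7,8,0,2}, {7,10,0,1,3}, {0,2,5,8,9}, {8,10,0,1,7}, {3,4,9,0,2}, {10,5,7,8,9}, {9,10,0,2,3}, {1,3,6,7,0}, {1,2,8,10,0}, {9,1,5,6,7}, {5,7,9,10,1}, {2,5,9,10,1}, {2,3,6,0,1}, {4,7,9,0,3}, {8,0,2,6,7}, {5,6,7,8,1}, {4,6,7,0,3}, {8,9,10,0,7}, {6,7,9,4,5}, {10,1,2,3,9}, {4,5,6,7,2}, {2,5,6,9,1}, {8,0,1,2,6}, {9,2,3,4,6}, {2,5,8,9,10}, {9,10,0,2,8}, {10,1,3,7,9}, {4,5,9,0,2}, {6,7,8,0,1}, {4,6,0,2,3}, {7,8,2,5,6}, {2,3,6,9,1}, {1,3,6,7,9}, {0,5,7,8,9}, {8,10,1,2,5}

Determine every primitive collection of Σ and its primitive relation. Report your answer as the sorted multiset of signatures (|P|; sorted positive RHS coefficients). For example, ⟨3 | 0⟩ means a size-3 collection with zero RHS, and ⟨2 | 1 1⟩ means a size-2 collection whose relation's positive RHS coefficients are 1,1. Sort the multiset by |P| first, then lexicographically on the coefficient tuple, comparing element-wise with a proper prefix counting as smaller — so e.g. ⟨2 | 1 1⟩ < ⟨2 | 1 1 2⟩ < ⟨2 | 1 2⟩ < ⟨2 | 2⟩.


Primitive collections (17):

  P = {4,8}:  v_{4} + v_{8} = 0  ⇒ sig = ⟨2 | 0⟩
  P = {3,5}:  v_{3} + v_{5} = v_{9}  ⇒ sig = ⟨2 | 1⟩
  P = {6,10}:  v_{6} + v_{10} = v_{1}  ⇒ sig = ⟨2 | 1⟩
  P = {3,8}:  v_{3} + v_{8} = v_{0} + v_{10}  ⇒ sig = ⟨2 | 1 1⟩
  P = {4,10}:  v_{4} + v_{10} = v_{6} + v_{9}  ⇒ sig = ⟨2 | 1 1⟩
  P = {1,4}:  v_{1} + v_{4} = 2·v_{6} + v_{9}  ⇒ sig = ⟨2 | 1 2⟩
  P = {0,5,6}:  v_{0} + v_{5} + v_{6} = 0  ⇒ sig = ⟨3 | 0⟩
  P = {2,7,9}:  v_{2} + v_{7} + v_{9} = 0  ⇒ sig = ⟨3 | 0⟩
  P = {0,1,5}:  v_{0} + v_{1} + v_{5} = v_{10}  ⇒ sig = ⟨3 | 1⟩
  P = {0,6,9}:  v_{0} + v_{6} + v_{9} = v_{3}  ⇒ sig = ⟨3 | 1⟩
  P = {6,8,9}:  v_{6} + v_{8} + v_{9} = v_{10}  ⇒ sig = ⟨3 | 1⟩
  P = {0,1,9}:  v_{0} + v_{1} + v_{9} = v_{3} + v_{10}  ⇒ sig = ⟨3 | 1 1⟩
  P = {0,5,10}:  v_{0} + v_{5} + v_{10} = v_{8} + v_{9}  ⇒ sig = ⟨3 | 1 1⟩
  P = {2,3,7}:  v_{2} + v_{3} + v_{7} = v_{0} + v_{6}  ⇒ sig = ⟨3 | 1 1⟩
  P = {2,7,10}:  v_{2} + v_{7} + v_{10} = v_{6} + v_{8}  ⇒ sig = ⟨3 | 1 1⟩
  P = {1,2,7}:  v_{1} + v_{2} + v_{7} = 2·v_{6} + v_{8}  ⇒ sig = ⟨3 | 1 2⟩
  P = {1,8,9}:  v_{1} + v_{8} + v_{9} = 2·v_{10}  ⇒ sig = ⟨3 | 2⟩

Hence PRS(X_Σ) =
[⟨2 | 0⟩, ⟨2 | 1⟩, ⟨2 | 1⟩, ⟨2 | 1 1⟩, ⟨2 | 1 1⟩, ⟨2 | 1 2⟩, ⟨3 | 0⟩, ⟨3 | 0⟩, ⟨3 | 1⟩, ⟨3 | 1⟩, ⟨3 | 1⟩, ⟨3 | 1 1⟩, ⟨3 | 1 1⟩, ⟨3 | 1 1⟩, ⟨3 | 1 1⟩, ⟨3 | 1 2⟩, ⟨3 | 2⟩]


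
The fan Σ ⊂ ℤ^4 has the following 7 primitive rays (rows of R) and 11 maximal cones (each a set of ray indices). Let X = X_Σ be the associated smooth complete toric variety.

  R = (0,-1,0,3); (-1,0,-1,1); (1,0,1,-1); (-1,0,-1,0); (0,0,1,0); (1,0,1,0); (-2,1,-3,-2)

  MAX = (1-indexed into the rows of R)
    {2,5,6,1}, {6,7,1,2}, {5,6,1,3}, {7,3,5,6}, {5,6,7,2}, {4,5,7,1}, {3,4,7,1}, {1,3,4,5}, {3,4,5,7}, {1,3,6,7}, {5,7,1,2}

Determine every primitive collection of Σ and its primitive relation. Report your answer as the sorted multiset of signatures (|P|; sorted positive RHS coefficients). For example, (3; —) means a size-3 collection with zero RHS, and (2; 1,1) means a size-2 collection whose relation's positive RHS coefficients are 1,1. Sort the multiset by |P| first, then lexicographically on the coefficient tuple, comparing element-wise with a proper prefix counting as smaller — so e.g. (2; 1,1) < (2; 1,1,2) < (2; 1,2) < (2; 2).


Minimal non-faces — 5 found among 7 rays, 11 max cones:

  P = {2,3}:  v_{2} + v_{3} = 0  →  sig = (2; —)
  P = {4,6}:  v_{4} + v_{6} = 0  →  sig = (2; —)
  P = {2,4}:  v_{2} + v_{4} = v_{1} + v_{5} + v_{7}  →  sig = (2; 1,1,1)
  P = {1,3,5,7}:  v_{1} + v_{3} + v_{5} + v_{7} = v_{4}  →  sig = (4; 1)
  P = {1,5,6,7}:  v_{1} + v_{5} + v_{6} + v_{7} = v_{2}  →  sig = (4; 1)

Signatures (|P|; sorted positive RHS coefficients), sorted:
{ (2; —) ×2,  (2; 1,1,1),  (4; 1) ×2 }


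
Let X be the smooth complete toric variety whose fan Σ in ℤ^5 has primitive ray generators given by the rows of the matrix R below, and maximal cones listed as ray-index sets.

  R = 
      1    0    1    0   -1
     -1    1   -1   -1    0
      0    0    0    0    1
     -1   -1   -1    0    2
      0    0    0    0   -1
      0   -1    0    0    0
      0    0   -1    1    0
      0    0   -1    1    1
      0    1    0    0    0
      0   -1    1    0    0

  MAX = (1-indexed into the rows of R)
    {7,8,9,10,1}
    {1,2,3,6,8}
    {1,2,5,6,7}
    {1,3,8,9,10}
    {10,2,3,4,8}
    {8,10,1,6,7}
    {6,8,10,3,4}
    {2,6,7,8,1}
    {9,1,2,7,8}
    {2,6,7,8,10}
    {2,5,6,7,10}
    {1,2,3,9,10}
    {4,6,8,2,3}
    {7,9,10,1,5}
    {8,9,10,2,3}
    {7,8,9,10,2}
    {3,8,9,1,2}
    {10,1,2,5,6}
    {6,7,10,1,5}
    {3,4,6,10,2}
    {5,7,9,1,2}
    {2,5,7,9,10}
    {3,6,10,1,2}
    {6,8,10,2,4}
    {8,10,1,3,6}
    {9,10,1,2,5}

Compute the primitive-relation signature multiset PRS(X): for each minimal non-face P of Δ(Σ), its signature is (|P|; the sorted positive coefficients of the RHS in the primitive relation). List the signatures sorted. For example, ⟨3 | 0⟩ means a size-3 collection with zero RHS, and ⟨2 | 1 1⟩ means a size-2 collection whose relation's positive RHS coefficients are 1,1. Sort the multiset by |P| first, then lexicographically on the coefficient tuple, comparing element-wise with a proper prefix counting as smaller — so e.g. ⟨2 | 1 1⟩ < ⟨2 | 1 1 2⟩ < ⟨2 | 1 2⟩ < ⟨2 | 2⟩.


|primitive collections| = 11. Relations:

  P = {3,5}:  v_{3} + v_{5} = 0  →  sig = ⟨2 | 0⟩
  P = {6,9}:  v_{6} + v_{9} = 0  →  sig = ⟨2 | 0⟩
  P = {3,7}:  v_{3} + v_{7} = v_{8}  →  sig = ⟨2 | 1⟩
  P = {5,8}:  v_{5} + v_{8} = v_{7}  →  sig = ⟨2 | 1⟩
  P = {1,4}:  v_{1} + v_{4} = v_{3} + v_{6}  →  sig = ⟨2 | 1 1⟩
  P = {4,5}:  v_{4} + v_{5} = v_{2} + v_{6} + v_{8} + v_{10}  →  sig = ⟨2 | 1 1 1 1⟩
  P = {4,9}:  v_{4} + v_{9} = v_{2} + v_{3} + v_{8} + v_{10}  →  sig = ⟨2 | 1 1 1 1⟩
  P = {4,7}:  v_{4} + v_{7} = v_{2} + v_{6} + 2·v_{8} + v_{10}  →  sig = ⟨2 | 1 1 1 2⟩
  P = {1,2,8,10}:  v_{1} + v_{2} + v_{8} + v_{10} = 0  →  sig = ⟨4 | 0⟩
  P = {1,2,7,10}:  v_{1} + v_{2} + v_{7} + v_{10} = v_{5}  →  sig = ⟨4 | 1⟩
  P = {2,3,6,8,10}:  v_{2} + v_{3} + v_{6} + v_{8} + v_{10} = v_{4}  →  sig = ⟨5 | 1⟩

Signatures (|P|; sorted positive RHS coefficients), sorted:
    |P|=2: 8 collections, coeffs (), (), (1), (1), (1,1), (1,1,1,1), (1,1,1,1), (1,1,1,2)
    |P|=4: 2 collections, coeffs (), (1)
    |P|=5: 1 collection, coeffs (1)


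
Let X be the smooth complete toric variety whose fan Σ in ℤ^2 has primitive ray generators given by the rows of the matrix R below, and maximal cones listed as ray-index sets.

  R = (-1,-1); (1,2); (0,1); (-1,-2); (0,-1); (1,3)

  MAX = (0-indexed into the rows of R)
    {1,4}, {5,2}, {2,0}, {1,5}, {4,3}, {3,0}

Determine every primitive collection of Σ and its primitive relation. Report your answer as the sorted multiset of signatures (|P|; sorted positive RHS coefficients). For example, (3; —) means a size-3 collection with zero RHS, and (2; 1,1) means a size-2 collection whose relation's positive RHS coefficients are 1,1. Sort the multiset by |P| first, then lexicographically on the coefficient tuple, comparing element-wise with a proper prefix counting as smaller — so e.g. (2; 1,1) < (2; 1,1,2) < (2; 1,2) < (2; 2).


Minimal non-faces — 9 found among 6 rays, 6 max cones:

  P = {1,3}:  v_{1} + v_{3} = 0 ; sig = (2; —)
  P = {2,4}:  v_{2} + v_{4} = 0 ; sig = (2; —)
  P = {0,1}:  v_{0} + v_{1} = v_{2} ; sig = (2; 1)
  P = {0,4}:  v_{0} + v_{4} = v_{3} ; sig = (2; 1)
  P = {1,2}:  v_{1} + v_{2} = v_{5} ; sig = (2; 1)
  P = {2,3}:  v_{2} + v_{3} = v_{0} ; sig = (2; 1)
  P = {3,5}:  v_{3} + v_{5} = v_{2} ; sig = (2; 1)
  P = {4,5}:  v_{4} + v_{5} = v_{1} ; sig = (2; 1)
  P = {0,5}:  v_{0} + v_{5} = 2·v_{2} ; sig = (2; 2)

Sorted signature multiset PRS(X):
    (2; —)
    (2; —)
    (2; 1)
    (2; 1)
    (2; 1)
    (2; 1)
    (2; 1)
    (2; 1)
    (2; 2)


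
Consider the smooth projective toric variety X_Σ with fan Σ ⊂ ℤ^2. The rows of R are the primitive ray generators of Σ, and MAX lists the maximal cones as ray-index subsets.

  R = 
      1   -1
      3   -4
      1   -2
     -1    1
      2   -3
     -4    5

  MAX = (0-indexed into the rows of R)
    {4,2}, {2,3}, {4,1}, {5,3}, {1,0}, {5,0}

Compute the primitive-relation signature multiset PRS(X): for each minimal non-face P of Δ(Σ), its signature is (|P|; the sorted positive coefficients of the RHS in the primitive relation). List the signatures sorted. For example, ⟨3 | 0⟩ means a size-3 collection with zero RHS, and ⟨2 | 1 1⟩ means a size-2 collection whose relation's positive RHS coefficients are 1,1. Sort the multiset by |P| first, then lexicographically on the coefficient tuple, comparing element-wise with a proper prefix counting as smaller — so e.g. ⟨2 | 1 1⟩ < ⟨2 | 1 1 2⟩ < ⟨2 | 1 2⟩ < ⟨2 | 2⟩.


Primitive collections (9):

  P = {0,3}:  v_{0} + v_{3} = 0 — sig = ⟨2 | 0⟩
  P = {0,2}:  v_{0} + v_{2} = v_{4} — sig = ⟨2 | 1⟩
  P = {0,4}:  v_{0} + v_{4} = v_{1} — sig = ⟨2 | 1⟩
  P = {1,3}:  v_{1} + v_{3} = v_{4} — sig = ⟨2 | 1⟩
  P = {1,5}:  v_{1} + v_{5} = v_{3} — sig = ⟨2 | 1⟩
  P = {3,4}:  v_{3} + v_{4} = v_{2} — sig = ⟨2 | 1⟩
  P = {1,2}:  v_{1} + v_{2} = 2·v_{4} — sig = ⟨2 | 2⟩
  P = {4,5}:  v_{4} + v_{5} = 2·v_{3} — sig = ⟨2 | 2⟩
  P = {2,5}:  v_{2} + v_{5} = 3·v_{3} — sig = ⟨2 | 3⟩

Signatures (|P|; sorted positive RHS coefficients), sorted:
    ⟨2 | 0⟩
    ⟨2 | 1⟩
    ⟨2 | 1⟩
    ⟨2 | 1⟩
    ⟨2 | 1⟩
    ⟨2 | 1⟩
    ⟨2 | 2⟩
    ⟨2 | 2⟩
    ⟨2 | 3⟩


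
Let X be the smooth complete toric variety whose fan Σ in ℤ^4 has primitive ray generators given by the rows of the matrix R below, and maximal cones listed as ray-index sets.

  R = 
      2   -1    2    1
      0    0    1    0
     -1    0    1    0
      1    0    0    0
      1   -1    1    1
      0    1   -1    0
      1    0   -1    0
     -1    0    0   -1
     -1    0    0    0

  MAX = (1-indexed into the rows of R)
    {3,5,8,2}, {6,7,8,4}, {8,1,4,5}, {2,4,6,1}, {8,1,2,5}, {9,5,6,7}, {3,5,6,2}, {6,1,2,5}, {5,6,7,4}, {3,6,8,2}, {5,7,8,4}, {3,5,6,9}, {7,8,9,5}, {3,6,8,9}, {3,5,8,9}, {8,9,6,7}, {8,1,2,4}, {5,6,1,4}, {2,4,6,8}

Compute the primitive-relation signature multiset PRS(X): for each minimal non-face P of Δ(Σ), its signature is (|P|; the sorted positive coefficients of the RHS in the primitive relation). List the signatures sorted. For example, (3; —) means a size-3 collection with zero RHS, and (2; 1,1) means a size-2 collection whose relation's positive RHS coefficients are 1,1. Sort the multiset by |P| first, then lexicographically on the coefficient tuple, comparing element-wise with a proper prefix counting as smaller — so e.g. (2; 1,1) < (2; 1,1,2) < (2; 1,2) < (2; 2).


11 collections generate NE(X_Σ); each relation:

  P = {3,7}:  v_{3} + v_{7} = 0 — sig = (2; —)
  P = {4,9}:  v_{4} + v_{9} = 0 — sig = (2; —)
  P = {2,7}:  v_{2} + v_{7} = v_{4} — sig = (2; 1)
  P = {2,9}:  v_{2} + v_{9} = v_{3} — sig = (2; 1)
  P = {3,4}:  v_{3} + v_{4} = v_{2} — sig = (2; 1)
  P = {1,9}:  v_{1} + v_{9} = v_{2} + v_{5} — sig = (2; 1,1)
  P = {1,3}:  v_{1} + v_{3} = 2·v_{2} + v_{5} — sig = (2; 1,2)
  P = {1,7}:  v_{1} + v_{7} = 2·v_{4} + v_{5} — sig = (2; 1,2)
  P = {5,6,8}:  v_{5} + v_{6} + v_{8} = 0 — sig = (3; —)
  P = {2,4,5}:  v_{2} + v_{4} + v_{5} = v_{1} — sig = (3; 1)
  P = {1,6,8}:  v_{1} + v_{6} + v_{8} = v_{2} + v_{4} — sig = (3; 1,1)

so the primitive-relation signature multiset is
{ (2; —) ×2,  (2; 1) ×3,  (2; 1,1),  (2; 1,2) ×2,  (3; —),  (3; 1),  (3; 1,1) }


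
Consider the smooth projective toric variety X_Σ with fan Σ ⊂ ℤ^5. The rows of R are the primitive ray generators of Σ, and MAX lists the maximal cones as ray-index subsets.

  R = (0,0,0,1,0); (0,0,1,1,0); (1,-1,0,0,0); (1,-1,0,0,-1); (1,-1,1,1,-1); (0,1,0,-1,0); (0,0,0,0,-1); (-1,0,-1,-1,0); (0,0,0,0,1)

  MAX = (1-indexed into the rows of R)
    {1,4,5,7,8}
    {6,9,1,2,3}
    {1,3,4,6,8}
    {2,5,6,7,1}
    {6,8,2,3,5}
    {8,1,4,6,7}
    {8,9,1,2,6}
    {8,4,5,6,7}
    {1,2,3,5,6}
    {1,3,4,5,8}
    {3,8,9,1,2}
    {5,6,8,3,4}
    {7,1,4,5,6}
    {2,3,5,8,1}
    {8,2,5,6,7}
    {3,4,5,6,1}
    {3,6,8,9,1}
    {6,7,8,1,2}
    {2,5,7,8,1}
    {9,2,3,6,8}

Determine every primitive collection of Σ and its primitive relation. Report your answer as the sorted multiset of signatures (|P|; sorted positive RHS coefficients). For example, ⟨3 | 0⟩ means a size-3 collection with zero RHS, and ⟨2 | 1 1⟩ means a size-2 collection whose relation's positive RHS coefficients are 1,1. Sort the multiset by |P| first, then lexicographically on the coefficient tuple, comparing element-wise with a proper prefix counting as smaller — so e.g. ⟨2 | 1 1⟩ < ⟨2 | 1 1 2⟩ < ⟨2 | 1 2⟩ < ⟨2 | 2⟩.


7 minimal non-faces of Δ(Σ) (on 9 rays):

  • {7,9}:  v_{7} + v_{9} = 0 ; sig = ⟨2 | 0⟩
  • {2,4}:  v_{2} + v_{4} = v_{5} ; sig = ⟨2 | 1⟩
  • {3,7}:  v_{3} + v_{7} = v_{4} ; sig = ⟨2 | 1⟩
  • {4,9}:  v_{4} + v_{9} = v_{3} ; sig = ⟨2 | 1⟩
  • {5,9}:  v_{5} + v_{9} = v_{2} + v_{3} ; sig = ⟨2 | 1 1⟩
  • {1,5,6,8}:  v_{1} + v_{5} + v_{6} + v_{8} = v_{7} ; sig = ⟨4 | 1⟩
  • {1,2,3,6,8}:  v_{1} + v_{2} + v_{3} + v_{6} + v_{8} = 0 ; sig = ⟨5 | 0⟩

Sorted signature multiset PRS(X):
    ⟨2 | 0⟩
    ⟨2 | 1⟩
    ⟨2 | 1⟩
    ⟨2 | 1⟩
    ⟨2 | 1 1⟩
    ⟨4 | 1⟩
    ⟨5 | 0⟩


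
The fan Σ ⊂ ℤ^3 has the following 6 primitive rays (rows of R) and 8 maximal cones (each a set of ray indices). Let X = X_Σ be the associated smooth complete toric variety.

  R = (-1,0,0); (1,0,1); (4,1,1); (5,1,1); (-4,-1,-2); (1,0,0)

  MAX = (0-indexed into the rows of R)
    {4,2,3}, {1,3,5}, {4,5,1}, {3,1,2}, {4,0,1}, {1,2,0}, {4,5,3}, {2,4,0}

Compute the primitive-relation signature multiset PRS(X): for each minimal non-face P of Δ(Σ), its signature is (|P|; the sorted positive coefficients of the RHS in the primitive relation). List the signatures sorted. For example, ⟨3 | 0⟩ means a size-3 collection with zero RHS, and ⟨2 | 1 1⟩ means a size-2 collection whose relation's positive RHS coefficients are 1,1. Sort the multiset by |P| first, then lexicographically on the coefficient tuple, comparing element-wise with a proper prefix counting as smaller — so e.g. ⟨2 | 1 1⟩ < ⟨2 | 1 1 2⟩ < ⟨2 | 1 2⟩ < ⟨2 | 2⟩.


Minimal non-faces — 5 found among 6 rays, 8 max cones:

  • {0,5}:  v_{0} + v_{5} = 0  →  sig = ⟨2 | 0⟩
  • {0,3}:  v_{0} + v_{3} = v_{2}  →  sig = ⟨2 | 1⟩
  • {2,5}:  v_{2} + v_{5} = v_{3}  →  sig = ⟨2 | 1⟩
  • {1,2,4}:  v_{1} + v_{2} + v_{4} = v_{5}  →  sig = ⟨3 | 1⟩
  • {1,3,4}:  v_{1} + v_{3} + v_{4} = 2·v_{5}  →  sig = ⟨3 | 2⟩

so the primitive-relation signature multiset is
{ ⟨2 | 0⟩,  ⟨2 | 1⟩ ×2,  ⟨3 | 1⟩,  ⟨3 | 2⟩ }
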